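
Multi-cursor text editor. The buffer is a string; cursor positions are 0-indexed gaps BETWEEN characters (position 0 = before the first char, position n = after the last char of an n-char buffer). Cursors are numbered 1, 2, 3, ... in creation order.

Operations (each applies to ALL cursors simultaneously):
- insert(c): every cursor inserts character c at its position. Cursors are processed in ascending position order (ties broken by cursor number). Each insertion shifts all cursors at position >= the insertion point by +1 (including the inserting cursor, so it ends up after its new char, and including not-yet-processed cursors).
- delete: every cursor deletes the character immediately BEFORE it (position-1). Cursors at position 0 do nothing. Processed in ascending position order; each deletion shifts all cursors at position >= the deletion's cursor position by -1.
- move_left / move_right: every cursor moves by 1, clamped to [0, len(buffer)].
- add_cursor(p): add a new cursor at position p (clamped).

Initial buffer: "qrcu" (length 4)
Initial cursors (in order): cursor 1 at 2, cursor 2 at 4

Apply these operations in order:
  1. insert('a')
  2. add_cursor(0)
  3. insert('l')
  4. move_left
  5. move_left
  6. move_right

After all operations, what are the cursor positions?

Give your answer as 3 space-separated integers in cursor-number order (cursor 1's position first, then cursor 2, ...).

Answer: 4 8 1

Derivation:
After op 1 (insert('a')): buffer="qracua" (len 6), cursors c1@3 c2@6, authorship ..1..2
After op 2 (add_cursor(0)): buffer="qracua" (len 6), cursors c3@0 c1@3 c2@6, authorship ..1..2
After op 3 (insert('l')): buffer="lqralcual" (len 9), cursors c3@1 c1@5 c2@9, authorship 3..11..22
After op 4 (move_left): buffer="lqralcual" (len 9), cursors c3@0 c1@4 c2@8, authorship 3..11..22
After op 5 (move_left): buffer="lqralcual" (len 9), cursors c3@0 c1@3 c2@7, authorship 3..11..22
After op 6 (move_right): buffer="lqralcual" (len 9), cursors c3@1 c1@4 c2@8, authorship 3..11..22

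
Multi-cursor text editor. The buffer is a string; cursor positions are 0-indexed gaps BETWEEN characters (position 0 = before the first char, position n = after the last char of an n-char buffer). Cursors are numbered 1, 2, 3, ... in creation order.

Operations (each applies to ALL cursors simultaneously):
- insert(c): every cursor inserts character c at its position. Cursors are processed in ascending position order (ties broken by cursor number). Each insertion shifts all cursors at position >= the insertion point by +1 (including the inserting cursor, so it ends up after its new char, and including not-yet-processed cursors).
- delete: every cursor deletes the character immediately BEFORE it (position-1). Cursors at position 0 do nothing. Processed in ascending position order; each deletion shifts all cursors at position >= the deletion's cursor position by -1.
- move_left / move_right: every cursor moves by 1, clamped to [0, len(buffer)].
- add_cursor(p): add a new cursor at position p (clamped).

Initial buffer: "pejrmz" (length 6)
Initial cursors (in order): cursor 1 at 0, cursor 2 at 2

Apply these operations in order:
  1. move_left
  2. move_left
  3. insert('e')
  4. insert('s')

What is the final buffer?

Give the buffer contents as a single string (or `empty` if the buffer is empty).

After op 1 (move_left): buffer="pejrmz" (len 6), cursors c1@0 c2@1, authorship ......
After op 2 (move_left): buffer="pejrmz" (len 6), cursors c1@0 c2@0, authorship ......
After op 3 (insert('e')): buffer="eepejrmz" (len 8), cursors c1@2 c2@2, authorship 12......
After op 4 (insert('s')): buffer="eesspejrmz" (len 10), cursors c1@4 c2@4, authorship 1212......

Answer: eesspejrmz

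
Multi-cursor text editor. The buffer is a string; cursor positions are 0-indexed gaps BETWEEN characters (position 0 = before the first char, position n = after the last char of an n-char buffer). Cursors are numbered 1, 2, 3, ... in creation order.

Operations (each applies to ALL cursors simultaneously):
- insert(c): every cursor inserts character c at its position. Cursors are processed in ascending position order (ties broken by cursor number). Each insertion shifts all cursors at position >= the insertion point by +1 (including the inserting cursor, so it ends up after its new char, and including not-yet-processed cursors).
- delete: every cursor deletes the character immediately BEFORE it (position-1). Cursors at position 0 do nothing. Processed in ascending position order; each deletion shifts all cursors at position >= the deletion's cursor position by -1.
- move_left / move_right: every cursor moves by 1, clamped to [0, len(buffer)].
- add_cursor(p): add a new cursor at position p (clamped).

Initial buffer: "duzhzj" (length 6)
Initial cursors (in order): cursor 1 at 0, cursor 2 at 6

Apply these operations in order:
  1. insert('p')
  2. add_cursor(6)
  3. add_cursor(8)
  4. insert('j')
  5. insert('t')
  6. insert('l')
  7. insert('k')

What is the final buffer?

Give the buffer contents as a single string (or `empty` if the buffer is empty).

Answer: pjtlkduzhzjtlkjpjjttllkk

Derivation:
After op 1 (insert('p')): buffer="pduzhzjp" (len 8), cursors c1@1 c2@8, authorship 1......2
After op 2 (add_cursor(6)): buffer="pduzhzjp" (len 8), cursors c1@1 c3@6 c2@8, authorship 1......2
After op 3 (add_cursor(8)): buffer="pduzhzjp" (len 8), cursors c1@1 c3@6 c2@8 c4@8, authorship 1......2
After op 4 (insert('j')): buffer="pjduzhzjjpjj" (len 12), cursors c1@2 c3@8 c2@12 c4@12, authorship 11.....3.224
After op 5 (insert('t')): buffer="pjtduzhzjtjpjjtt" (len 16), cursors c1@3 c3@10 c2@16 c4@16, authorship 111.....33.22424
After op 6 (insert('l')): buffer="pjtlduzhzjtljpjjttll" (len 20), cursors c1@4 c3@12 c2@20 c4@20, authorship 1111.....333.2242424
After op 7 (insert('k')): buffer="pjtlkduzhzjtlkjpjjttllkk" (len 24), cursors c1@5 c3@14 c2@24 c4@24, authorship 11111.....3333.224242424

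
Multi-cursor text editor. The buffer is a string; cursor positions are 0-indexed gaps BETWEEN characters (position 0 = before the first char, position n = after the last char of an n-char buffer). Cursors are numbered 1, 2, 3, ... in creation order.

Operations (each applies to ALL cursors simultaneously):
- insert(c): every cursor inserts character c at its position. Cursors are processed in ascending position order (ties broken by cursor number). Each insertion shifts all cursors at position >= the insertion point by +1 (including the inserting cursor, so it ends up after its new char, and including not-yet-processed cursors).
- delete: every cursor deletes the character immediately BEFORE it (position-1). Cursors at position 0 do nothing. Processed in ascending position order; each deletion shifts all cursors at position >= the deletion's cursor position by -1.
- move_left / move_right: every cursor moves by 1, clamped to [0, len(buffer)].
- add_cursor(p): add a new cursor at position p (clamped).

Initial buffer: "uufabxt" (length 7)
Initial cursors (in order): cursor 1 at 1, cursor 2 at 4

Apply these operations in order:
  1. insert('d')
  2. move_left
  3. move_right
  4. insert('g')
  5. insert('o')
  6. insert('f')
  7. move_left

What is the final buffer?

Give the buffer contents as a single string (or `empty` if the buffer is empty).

After op 1 (insert('d')): buffer="udufadbxt" (len 9), cursors c1@2 c2@6, authorship .1...2...
After op 2 (move_left): buffer="udufadbxt" (len 9), cursors c1@1 c2@5, authorship .1...2...
After op 3 (move_right): buffer="udufadbxt" (len 9), cursors c1@2 c2@6, authorship .1...2...
After op 4 (insert('g')): buffer="udgufadgbxt" (len 11), cursors c1@3 c2@8, authorship .11...22...
After op 5 (insert('o')): buffer="udgoufadgobxt" (len 13), cursors c1@4 c2@10, authorship .111...222...
After op 6 (insert('f')): buffer="udgofufadgofbxt" (len 15), cursors c1@5 c2@12, authorship .1111...2222...
After op 7 (move_left): buffer="udgofufadgofbxt" (len 15), cursors c1@4 c2@11, authorship .1111...2222...

Answer: udgofufadgofbxt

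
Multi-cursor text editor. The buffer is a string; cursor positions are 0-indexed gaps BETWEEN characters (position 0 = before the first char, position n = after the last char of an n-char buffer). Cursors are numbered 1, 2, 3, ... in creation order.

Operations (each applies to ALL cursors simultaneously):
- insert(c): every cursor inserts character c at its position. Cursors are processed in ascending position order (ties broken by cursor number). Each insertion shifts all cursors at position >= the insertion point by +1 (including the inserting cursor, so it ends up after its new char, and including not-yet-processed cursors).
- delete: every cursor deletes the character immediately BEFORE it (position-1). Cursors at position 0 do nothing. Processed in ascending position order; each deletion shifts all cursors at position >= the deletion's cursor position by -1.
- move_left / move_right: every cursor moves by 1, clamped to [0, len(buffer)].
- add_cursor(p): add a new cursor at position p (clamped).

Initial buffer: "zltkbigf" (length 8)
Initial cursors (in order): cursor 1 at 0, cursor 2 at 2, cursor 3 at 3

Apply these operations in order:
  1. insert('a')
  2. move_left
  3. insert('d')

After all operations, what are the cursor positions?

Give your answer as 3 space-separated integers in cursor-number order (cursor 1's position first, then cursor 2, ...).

After op 1 (insert('a')): buffer="azlatakbigf" (len 11), cursors c1@1 c2@4 c3@6, authorship 1..2.3.....
After op 2 (move_left): buffer="azlatakbigf" (len 11), cursors c1@0 c2@3 c3@5, authorship 1..2.3.....
After op 3 (insert('d')): buffer="dazldatdakbigf" (len 14), cursors c1@1 c2@5 c3@8, authorship 11..22.33.....

Answer: 1 5 8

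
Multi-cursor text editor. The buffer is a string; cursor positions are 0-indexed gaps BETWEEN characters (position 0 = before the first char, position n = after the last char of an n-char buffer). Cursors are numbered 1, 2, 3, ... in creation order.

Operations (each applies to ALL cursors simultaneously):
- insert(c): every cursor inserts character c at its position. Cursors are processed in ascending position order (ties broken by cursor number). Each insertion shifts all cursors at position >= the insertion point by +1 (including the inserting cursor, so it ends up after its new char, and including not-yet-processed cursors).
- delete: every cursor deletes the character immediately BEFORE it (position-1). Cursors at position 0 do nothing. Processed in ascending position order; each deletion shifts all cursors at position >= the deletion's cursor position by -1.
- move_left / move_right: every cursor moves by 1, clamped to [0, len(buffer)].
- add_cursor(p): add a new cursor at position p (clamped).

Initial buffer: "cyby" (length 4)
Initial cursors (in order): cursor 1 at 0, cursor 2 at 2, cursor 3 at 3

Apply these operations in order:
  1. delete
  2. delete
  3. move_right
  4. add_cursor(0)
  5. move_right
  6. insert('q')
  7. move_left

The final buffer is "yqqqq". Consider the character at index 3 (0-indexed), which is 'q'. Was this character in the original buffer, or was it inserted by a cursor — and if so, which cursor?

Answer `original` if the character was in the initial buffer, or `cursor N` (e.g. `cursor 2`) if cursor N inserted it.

Answer: cursor 3

Derivation:
After op 1 (delete): buffer="cy" (len 2), cursors c1@0 c2@1 c3@1, authorship ..
After op 2 (delete): buffer="y" (len 1), cursors c1@0 c2@0 c3@0, authorship .
After op 3 (move_right): buffer="y" (len 1), cursors c1@1 c2@1 c3@1, authorship .
After op 4 (add_cursor(0)): buffer="y" (len 1), cursors c4@0 c1@1 c2@1 c3@1, authorship .
After op 5 (move_right): buffer="y" (len 1), cursors c1@1 c2@1 c3@1 c4@1, authorship .
After op 6 (insert('q')): buffer="yqqqq" (len 5), cursors c1@5 c2@5 c3@5 c4@5, authorship .1234
After op 7 (move_left): buffer="yqqqq" (len 5), cursors c1@4 c2@4 c3@4 c4@4, authorship .1234
Authorship (.=original, N=cursor N): . 1 2 3 4
Index 3: author = 3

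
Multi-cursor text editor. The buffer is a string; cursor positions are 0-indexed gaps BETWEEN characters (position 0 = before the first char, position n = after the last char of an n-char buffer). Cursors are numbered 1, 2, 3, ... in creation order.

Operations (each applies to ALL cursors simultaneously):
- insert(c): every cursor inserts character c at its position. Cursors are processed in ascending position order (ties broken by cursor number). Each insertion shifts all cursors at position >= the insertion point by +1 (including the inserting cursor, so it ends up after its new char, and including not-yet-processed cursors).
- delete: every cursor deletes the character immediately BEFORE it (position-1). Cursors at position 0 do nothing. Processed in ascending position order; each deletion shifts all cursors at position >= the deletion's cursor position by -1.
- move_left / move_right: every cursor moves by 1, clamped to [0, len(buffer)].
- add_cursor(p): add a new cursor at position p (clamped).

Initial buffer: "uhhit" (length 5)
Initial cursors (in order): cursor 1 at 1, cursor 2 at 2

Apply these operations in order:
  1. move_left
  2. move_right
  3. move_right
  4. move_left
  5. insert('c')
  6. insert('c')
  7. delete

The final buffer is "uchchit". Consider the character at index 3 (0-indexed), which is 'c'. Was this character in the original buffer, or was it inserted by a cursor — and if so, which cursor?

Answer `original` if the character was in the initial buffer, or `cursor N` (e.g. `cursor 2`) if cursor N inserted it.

Answer: cursor 2

Derivation:
After op 1 (move_left): buffer="uhhit" (len 5), cursors c1@0 c2@1, authorship .....
After op 2 (move_right): buffer="uhhit" (len 5), cursors c1@1 c2@2, authorship .....
After op 3 (move_right): buffer="uhhit" (len 5), cursors c1@2 c2@3, authorship .....
After op 4 (move_left): buffer="uhhit" (len 5), cursors c1@1 c2@2, authorship .....
After op 5 (insert('c')): buffer="uchchit" (len 7), cursors c1@2 c2@4, authorship .1.2...
After op 6 (insert('c')): buffer="ucchcchit" (len 9), cursors c1@3 c2@6, authorship .11.22...
After op 7 (delete): buffer="uchchit" (len 7), cursors c1@2 c2@4, authorship .1.2...
Authorship (.=original, N=cursor N): . 1 . 2 . . .
Index 3: author = 2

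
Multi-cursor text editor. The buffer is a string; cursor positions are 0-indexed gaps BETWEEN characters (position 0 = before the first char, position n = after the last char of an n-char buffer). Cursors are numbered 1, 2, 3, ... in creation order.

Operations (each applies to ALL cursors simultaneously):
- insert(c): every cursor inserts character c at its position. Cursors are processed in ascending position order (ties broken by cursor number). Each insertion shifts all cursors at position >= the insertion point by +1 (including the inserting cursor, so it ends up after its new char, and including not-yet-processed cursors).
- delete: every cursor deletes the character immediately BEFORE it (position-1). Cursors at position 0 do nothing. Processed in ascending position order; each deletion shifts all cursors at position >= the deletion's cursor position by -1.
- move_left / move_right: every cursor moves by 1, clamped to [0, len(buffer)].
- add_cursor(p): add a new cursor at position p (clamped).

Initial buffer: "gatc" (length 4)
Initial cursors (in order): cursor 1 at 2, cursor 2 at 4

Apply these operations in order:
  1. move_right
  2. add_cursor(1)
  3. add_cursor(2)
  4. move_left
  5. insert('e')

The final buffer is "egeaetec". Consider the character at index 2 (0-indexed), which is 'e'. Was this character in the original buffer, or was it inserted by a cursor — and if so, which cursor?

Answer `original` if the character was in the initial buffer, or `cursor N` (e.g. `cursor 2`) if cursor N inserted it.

Answer: cursor 4

Derivation:
After op 1 (move_right): buffer="gatc" (len 4), cursors c1@3 c2@4, authorship ....
After op 2 (add_cursor(1)): buffer="gatc" (len 4), cursors c3@1 c1@3 c2@4, authorship ....
After op 3 (add_cursor(2)): buffer="gatc" (len 4), cursors c3@1 c4@2 c1@3 c2@4, authorship ....
After op 4 (move_left): buffer="gatc" (len 4), cursors c3@0 c4@1 c1@2 c2@3, authorship ....
After op 5 (insert('e')): buffer="egeaetec" (len 8), cursors c3@1 c4@3 c1@5 c2@7, authorship 3.4.1.2.
Authorship (.=original, N=cursor N): 3 . 4 . 1 . 2 .
Index 2: author = 4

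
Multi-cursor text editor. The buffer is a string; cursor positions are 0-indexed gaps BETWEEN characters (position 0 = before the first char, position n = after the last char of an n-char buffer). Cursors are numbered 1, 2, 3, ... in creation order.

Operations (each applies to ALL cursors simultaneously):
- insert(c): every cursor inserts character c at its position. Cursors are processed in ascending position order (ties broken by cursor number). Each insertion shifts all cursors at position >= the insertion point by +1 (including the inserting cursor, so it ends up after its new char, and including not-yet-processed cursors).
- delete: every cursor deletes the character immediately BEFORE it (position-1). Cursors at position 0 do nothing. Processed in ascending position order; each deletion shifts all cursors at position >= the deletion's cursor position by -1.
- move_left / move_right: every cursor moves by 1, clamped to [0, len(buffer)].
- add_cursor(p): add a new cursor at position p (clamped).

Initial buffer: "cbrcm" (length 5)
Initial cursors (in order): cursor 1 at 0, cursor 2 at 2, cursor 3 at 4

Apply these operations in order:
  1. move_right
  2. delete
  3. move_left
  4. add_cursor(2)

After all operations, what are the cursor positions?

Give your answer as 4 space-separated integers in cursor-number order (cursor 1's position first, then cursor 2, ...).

Answer: 0 0 1 2

Derivation:
After op 1 (move_right): buffer="cbrcm" (len 5), cursors c1@1 c2@3 c3@5, authorship .....
After op 2 (delete): buffer="bc" (len 2), cursors c1@0 c2@1 c3@2, authorship ..
After op 3 (move_left): buffer="bc" (len 2), cursors c1@0 c2@0 c3@1, authorship ..
After op 4 (add_cursor(2)): buffer="bc" (len 2), cursors c1@0 c2@0 c3@1 c4@2, authorship ..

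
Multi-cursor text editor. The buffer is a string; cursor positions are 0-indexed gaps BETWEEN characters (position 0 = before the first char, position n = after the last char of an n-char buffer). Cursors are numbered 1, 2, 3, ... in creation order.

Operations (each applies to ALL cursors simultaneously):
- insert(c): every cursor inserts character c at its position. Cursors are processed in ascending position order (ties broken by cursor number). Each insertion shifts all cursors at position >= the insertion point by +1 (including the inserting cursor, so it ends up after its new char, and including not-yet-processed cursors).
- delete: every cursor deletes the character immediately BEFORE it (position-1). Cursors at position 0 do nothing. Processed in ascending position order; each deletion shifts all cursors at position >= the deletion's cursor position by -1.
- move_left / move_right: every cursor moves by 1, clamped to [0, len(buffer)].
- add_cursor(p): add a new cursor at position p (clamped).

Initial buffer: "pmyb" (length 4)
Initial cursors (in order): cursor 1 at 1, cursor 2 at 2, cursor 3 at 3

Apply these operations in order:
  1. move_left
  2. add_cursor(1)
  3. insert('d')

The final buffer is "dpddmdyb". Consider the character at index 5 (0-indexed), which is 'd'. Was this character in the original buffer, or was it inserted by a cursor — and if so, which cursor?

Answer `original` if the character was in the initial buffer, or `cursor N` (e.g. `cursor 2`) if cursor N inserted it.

Answer: cursor 3

Derivation:
After op 1 (move_left): buffer="pmyb" (len 4), cursors c1@0 c2@1 c3@2, authorship ....
After op 2 (add_cursor(1)): buffer="pmyb" (len 4), cursors c1@0 c2@1 c4@1 c3@2, authorship ....
After op 3 (insert('d')): buffer="dpddmdyb" (len 8), cursors c1@1 c2@4 c4@4 c3@6, authorship 1.24.3..
Authorship (.=original, N=cursor N): 1 . 2 4 . 3 . .
Index 5: author = 3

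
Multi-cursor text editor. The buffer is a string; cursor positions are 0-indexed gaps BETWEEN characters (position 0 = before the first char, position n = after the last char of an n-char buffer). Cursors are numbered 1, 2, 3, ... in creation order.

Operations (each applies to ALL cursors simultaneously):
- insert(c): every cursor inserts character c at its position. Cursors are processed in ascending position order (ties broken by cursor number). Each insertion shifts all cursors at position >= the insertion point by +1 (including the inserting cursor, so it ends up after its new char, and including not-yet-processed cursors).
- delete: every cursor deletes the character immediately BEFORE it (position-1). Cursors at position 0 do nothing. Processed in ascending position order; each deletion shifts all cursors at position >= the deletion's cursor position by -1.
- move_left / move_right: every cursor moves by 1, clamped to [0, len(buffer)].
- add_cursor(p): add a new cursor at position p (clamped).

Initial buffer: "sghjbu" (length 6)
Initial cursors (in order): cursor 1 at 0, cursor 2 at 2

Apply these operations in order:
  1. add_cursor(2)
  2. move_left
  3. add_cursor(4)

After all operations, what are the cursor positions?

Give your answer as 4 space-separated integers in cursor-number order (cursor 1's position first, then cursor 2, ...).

Answer: 0 1 1 4

Derivation:
After op 1 (add_cursor(2)): buffer="sghjbu" (len 6), cursors c1@0 c2@2 c3@2, authorship ......
After op 2 (move_left): buffer="sghjbu" (len 6), cursors c1@0 c2@1 c3@1, authorship ......
After op 3 (add_cursor(4)): buffer="sghjbu" (len 6), cursors c1@0 c2@1 c3@1 c4@4, authorship ......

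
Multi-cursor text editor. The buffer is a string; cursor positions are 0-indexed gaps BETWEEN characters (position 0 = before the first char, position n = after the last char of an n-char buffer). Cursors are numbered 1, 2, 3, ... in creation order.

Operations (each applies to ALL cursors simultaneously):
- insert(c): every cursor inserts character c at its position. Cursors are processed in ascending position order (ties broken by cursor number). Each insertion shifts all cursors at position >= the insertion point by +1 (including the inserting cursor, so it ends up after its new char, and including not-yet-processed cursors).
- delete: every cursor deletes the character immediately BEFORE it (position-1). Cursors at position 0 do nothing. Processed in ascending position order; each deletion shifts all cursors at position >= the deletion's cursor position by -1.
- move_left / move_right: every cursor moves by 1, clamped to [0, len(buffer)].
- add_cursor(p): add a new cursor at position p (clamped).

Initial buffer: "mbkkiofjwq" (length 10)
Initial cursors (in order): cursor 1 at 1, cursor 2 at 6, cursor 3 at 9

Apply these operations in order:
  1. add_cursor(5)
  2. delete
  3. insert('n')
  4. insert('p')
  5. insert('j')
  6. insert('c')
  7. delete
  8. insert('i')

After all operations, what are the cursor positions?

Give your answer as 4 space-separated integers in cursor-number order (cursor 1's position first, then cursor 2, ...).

Answer: 4 15 21 15

Derivation:
After op 1 (add_cursor(5)): buffer="mbkkiofjwq" (len 10), cursors c1@1 c4@5 c2@6 c3@9, authorship ..........
After op 2 (delete): buffer="bkkfjq" (len 6), cursors c1@0 c2@3 c4@3 c3@5, authorship ......
After op 3 (insert('n')): buffer="nbkknnfjnq" (len 10), cursors c1@1 c2@6 c4@6 c3@9, authorship 1...24..3.
After op 4 (insert('p')): buffer="npbkknnppfjnpq" (len 14), cursors c1@2 c2@9 c4@9 c3@13, authorship 11...2424..33.
After op 5 (insert('j')): buffer="npjbkknnppjjfjnpjq" (len 18), cursors c1@3 c2@12 c4@12 c3@17, authorship 111...242424..333.
After op 6 (insert('c')): buffer="npjcbkknnppjjccfjnpjcq" (len 22), cursors c1@4 c2@15 c4@15 c3@21, authorship 1111...24242424..3333.
After op 7 (delete): buffer="npjbkknnppjjfjnpjq" (len 18), cursors c1@3 c2@12 c4@12 c3@17, authorship 111...242424..333.
After op 8 (insert('i')): buffer="npjibkknnppjjiifjnpjiq" (len 22), cursors c1@4 c2@15 c4@15 c3@21, authorship 1111...24242424..3333.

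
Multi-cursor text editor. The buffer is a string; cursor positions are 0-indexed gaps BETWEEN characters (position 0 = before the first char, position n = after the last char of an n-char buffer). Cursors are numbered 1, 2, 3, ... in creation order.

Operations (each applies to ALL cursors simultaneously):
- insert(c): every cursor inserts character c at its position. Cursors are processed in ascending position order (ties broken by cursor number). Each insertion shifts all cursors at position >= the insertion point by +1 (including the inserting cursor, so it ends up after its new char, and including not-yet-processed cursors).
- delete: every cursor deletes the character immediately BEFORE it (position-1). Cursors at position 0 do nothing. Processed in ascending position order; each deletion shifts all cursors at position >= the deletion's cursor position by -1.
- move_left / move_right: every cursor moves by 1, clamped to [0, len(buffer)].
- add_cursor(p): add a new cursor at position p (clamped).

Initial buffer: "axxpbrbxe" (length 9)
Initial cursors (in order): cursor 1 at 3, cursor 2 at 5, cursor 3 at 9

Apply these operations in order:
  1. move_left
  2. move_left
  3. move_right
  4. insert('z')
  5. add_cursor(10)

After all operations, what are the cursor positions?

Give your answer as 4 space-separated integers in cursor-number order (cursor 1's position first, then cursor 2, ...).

Answer: 3 6 11 10

Derivation:
After op 1 (move_left): buffer="axxpbrbxe" (len 9), cursors c1@2 c2@4 c3@8, authorship .........
After op 2 (move_left): buffer="axxpbrbxe" (len 9), cursors c1@1 c2@3 c3@7, authorship .........
After op 3 (move_right): buffer="axxpbrbxe" (len 9), cursors c1@2 c2@4 c3@8, authorship .........
After op 4 (insert('z')): buffer="axzxpzbrbxze" (len 12), cursors c1@3 c2@6 c3@11, authorship ..1..2....3.
After op 5 (add_cursor(10)): buffer="axzxpzbrbxze" (len 12), cursors c1@3 c2@6 c4@10 c3@11, authorship ..1..2....3.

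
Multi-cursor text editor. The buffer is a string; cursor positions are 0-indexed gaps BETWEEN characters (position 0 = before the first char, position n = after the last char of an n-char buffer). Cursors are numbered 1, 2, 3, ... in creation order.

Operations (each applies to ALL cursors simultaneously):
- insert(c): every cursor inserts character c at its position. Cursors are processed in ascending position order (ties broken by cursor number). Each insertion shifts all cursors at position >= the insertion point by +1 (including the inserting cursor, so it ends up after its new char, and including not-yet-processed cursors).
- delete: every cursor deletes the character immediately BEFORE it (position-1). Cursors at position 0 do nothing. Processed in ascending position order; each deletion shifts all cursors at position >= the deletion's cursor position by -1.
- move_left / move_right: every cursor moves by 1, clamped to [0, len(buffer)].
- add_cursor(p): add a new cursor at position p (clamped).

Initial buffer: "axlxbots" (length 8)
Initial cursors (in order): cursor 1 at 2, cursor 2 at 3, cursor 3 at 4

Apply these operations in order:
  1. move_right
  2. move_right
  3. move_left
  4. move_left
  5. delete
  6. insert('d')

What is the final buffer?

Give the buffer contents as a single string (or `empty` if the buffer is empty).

After op 1 (move_right): buffer="axlxbots" (len 8), cursors c1@3 c2@4 c3@5, authorship ........
After op 2 (move_right): buffer="axlxbots" (len 8), cursors c1@4 c2@5 c3@6, authorship ........
After op 3 (move_left): buffer="axlxbots" (len 8), cursors c1@3 c2@4 c3@5, authorship ........
After op 4 (move_left): buffer="axlxbots" (len 8), cursors c1@2 c2@3 c3@4, authorship ........
After op 5 (delete): buffer="abots" (len 5), cursors c1@1 c2@1 c3@1, authorship .....
After op 6 (insert('d')): buffer="adddbots" (len 8), cursors c1@4 c2@4 c3@4, authorship .123....

Answer: adddbots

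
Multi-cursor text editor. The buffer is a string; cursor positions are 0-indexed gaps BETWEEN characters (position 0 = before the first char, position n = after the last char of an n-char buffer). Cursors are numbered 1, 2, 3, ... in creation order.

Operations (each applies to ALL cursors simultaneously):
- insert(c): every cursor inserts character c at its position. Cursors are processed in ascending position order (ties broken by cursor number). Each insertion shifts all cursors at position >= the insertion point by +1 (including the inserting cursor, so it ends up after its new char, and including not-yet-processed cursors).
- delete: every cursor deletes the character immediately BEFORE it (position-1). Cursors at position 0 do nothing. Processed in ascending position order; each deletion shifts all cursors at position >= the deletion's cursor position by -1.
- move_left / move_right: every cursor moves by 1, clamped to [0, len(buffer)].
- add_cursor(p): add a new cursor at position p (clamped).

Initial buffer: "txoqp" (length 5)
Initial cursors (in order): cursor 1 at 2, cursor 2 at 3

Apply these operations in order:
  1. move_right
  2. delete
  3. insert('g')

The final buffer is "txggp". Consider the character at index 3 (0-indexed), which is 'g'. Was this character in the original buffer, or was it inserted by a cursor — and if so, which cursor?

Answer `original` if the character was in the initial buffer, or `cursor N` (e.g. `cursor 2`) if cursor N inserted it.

After op 1 (move_right): buffer="txoqp" (len 5), cursors c1@3 c2@4, authorship .....
After op 2 (delete): buffer="txp" (len 3), cursors c1@2 c2@2, authorship ...
After op 3 (insert('g')): buffer="txggp" (len 5), cursors c1@4 c2@4, authorship ..12.
Authorship (.=original, N=cursor N): . . 1 2 .
Index 3: author = 2

Answer: cursor 2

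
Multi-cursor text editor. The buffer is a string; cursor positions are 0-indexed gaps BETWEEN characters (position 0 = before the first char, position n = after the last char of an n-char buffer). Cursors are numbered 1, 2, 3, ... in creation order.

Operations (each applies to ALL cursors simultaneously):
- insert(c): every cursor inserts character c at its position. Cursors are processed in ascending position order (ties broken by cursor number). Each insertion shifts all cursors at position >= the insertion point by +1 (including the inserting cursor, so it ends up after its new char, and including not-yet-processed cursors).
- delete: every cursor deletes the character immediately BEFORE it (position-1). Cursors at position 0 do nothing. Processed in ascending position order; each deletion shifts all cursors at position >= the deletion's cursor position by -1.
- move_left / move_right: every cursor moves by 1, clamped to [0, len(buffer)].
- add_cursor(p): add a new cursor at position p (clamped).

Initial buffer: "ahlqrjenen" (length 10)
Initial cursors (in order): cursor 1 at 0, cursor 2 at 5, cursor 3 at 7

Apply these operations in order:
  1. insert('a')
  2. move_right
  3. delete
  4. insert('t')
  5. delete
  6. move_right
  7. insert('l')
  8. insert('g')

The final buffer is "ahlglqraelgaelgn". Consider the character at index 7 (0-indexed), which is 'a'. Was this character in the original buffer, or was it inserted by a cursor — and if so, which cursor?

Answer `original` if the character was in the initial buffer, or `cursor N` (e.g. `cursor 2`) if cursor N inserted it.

After op 1 (insert('a')): buffer="aahlqrajeanen" (len 13), cursors c1@1 c2@7 c3@10, authorship 1.....2..3...
After op 2 (move_right): buffer="aahlqrajeanen" (len 13), cursors c1@2 c2@8 c3@11, authorship 1.....2..3...
After op 3 (delete): buffer="ahlqraeaen" (len 10), cursors c1@1 c2@6 c3@8, authorship 1....2.3..
After op 4 (insert('t')): buffer="athlqrateaten" (len 13), cursors c1@2 c2@8 c3@11, authorship 11....22.33..
After op 5 (delete): buffer="ahlqraeaen" (len 10), cursors c1@1 c2@6 c3@8, authorship 1....2.3..
After op 6 (move_right): buffer="ahlqraeaen" (len 10), cursors c1@2 c2@7 c3@9, authorship 1....2.3..
After op 7 (insert('l')): buffer="ahllqraelaeln" (len 13), cursors c1@3 c2@9 c3@12, authorship 1.1...2.23.3.
After op 8 (insert('g')): buffer="ahlglqraelgaelgn" (len 16), cursors c1@4 c2@11 c3@15, authorship 1.11...2.223.33.
Authorship (.=original, N=cursor N): 1 . 1 1 . . . 2 . 2 2 3 . 3 3 .
Index 7: author = 2

Answer: cursor 2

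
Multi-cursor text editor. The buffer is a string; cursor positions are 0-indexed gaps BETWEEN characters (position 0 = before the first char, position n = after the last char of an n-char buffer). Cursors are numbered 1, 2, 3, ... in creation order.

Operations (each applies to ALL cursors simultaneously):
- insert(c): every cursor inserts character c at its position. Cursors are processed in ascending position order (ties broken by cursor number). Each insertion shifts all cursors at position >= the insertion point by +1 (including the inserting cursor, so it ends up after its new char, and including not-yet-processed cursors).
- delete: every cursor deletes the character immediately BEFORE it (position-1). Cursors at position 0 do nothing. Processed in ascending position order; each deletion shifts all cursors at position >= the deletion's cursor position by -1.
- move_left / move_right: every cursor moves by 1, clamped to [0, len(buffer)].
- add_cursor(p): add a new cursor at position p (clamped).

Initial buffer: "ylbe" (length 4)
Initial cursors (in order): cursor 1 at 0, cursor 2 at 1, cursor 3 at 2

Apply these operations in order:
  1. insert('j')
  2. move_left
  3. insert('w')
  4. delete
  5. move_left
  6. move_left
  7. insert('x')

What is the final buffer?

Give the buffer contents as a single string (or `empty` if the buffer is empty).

After op 1 (insert('j')): buffer="jyjljbe" (len 7), cursors c1@1 c2@3 c3@5, authorship 1.2.3..
After op 2 (move_left): buffer="jyjljbe" (len 7), cursors c1@0 c2@2 c3@4, authorship 1.2.3..
After op 3 (insert('w')): buffer="wjywjlwjbe" (len 10), cursors c1@1 c2@4 c3@7, authorship 11.22.33..
After op 4 (delete): buffer="jyjljbe" (len 7), cursors c1@0 c2@2 c3@4, authorship 1.2.3..
After op 5 (move_left): buffer="jyjljbe" (len 7), cursors c1@0 c2@1 c3@3, authorship 1.2.3..
After op 6 (move_left): buffer="jyjljbe" (len 7), cursors c1@0 c2@0 c3@2, authorship 1.2.3..
After op 7 (insert('x')): buffer="xxjyxjljbe" (len 10), cursors c1@2 c2@2 c3@5, authorship 121.32.3..

Answer: xxjyxjljbe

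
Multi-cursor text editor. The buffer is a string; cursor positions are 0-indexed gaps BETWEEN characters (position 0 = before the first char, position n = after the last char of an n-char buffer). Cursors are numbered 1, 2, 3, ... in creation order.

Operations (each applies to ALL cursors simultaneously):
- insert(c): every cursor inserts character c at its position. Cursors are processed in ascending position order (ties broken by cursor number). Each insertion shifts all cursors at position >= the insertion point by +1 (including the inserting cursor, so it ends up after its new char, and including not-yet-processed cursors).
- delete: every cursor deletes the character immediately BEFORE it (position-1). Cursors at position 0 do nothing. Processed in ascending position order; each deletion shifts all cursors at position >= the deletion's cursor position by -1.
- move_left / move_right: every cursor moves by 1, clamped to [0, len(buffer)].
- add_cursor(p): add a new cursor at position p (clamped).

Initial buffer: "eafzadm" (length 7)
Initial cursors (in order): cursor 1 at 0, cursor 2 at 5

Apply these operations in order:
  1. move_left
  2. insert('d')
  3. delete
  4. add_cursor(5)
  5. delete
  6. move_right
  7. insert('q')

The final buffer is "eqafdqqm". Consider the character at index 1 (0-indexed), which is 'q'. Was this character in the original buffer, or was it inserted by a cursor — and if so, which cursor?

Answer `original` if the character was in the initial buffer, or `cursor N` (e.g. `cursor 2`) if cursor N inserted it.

Answer: cursor 1

Derivation:
After op 1 (move_left): buffer="eafzadm" (len 7), cursors c1@0 c2@4, authorship .......
After op 2 (insert('d')): buffer="deafzdadm" (len 9), cursors c1@1 c2@6, authorship 1....2...
After op 3 (delete): buffer="eafzadm" (len 7), cursors c1@0 c2@4, authorship .......
After op 4 (add_cursor(5)): buffer="eafzadm" (len 7), cursors c1@0 c2@4 c3@5, authorship .......
After op 5 (delete): buffer="eafdm" (len 5), cursors c1@0 c2@3 c3@3, authorship .....
After op 6 (move_right): buffer="eafdm" (len 5), cursors c1@1 c2@4 c3@4, authorship .....
After op 7 (insert('q')): buffer="eqafdqqm" (len 8), cursors c1@2 c2@7 c3@7, authorship .1...23.
Authorship (.=original, N=cursor N): . 1 . . . 2 3 .
Index 1: author = 1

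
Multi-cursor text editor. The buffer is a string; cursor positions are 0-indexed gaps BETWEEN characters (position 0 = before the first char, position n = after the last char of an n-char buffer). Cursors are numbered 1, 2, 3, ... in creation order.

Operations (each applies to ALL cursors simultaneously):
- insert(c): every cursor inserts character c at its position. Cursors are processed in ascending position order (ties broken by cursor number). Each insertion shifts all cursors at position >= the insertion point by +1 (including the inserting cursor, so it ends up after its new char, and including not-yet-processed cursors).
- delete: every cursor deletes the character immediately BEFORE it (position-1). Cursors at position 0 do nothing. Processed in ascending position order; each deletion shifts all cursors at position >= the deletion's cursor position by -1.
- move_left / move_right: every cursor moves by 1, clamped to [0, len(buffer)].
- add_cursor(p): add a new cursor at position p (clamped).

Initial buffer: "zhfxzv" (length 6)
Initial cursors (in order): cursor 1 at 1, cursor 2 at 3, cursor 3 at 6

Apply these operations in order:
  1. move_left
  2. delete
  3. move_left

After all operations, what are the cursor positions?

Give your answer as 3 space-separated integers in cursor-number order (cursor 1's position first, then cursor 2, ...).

After op 1 (move_left): buffer="zhfxzv" (len 6), cursors c1@0 c2@2 c3@5, authorship ......
After op 2 (delete): buffer="zfxv" (len 4), cursors c1@0 c2@1 c3@3, authorship ....
After op 3 (move_left): buffer="zfxv" (len 4), cursors c1@0 c2@0 c3@2, authorship ....

Answer: 0 0 2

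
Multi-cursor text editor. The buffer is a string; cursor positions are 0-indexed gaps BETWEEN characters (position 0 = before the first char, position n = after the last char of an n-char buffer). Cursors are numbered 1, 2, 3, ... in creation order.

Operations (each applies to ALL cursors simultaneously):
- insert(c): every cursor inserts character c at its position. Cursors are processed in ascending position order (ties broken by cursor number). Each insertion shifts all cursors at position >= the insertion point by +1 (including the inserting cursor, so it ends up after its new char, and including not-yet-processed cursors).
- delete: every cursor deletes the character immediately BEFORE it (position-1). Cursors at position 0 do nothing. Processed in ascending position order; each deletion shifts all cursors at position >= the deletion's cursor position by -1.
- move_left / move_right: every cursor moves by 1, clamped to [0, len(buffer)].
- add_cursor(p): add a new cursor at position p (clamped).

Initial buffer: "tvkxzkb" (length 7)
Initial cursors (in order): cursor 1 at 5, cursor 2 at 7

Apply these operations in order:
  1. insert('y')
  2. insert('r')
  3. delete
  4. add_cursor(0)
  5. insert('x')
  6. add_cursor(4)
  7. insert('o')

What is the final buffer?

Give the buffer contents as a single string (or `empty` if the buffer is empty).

Answer: xotvkoxzyxokbyxo

Derivation:
After op 1 (insert('y')): buffer="tvkxzykby" (len 9), cursors c1@6 c2@9, authorship .....1..2
After op 2 (insert('r')): buffer="tvkxzyrkbyr" (len 11), cursors c1@7 c2@11, authorship .....11..22
After op 3 (delete): buffer="tvkxzykby" (len 9), cursors c1@6 c2@9, authorship .....1..2
After op 4 (add_cursor(0)): buffer="tvkxzykby" (len 9), cursors c3@0 c1@6 c2@9, authorship .....1..2
After op 5 (insert('x')): buffer="xtvkxzyxkbyx" (len 12), cursors c3@1 c1@8 c2@12, authorship 3.....11..22
After op 6 (add_cursor(4)): buffer="xtvkxzyxkbyx" (len 12), cursors c3@1 c4@4 c1@8 c2@12, authorship 3.....11..22
After op 7 (insert('o')): buffer="xotvkoxzyxokbyxo" (len 16), cursors c3@2 c4@6 c1@11 c2@16, authorship 33...4..111..222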